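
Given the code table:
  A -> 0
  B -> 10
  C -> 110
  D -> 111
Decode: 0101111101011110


Decoding:
0 -> A
10 -> B
111 -> D
110 -> C
10 -> B
111 -> D
10 -> B


Result: ABDCBDB


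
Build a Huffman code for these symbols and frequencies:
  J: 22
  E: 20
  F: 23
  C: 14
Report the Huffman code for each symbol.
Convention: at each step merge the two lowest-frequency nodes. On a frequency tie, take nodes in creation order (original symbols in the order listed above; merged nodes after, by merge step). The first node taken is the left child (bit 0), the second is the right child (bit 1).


Huffman tree construction:
Step 1: Merge C(14) + E(20) = 34
Step 2: Merge J(22) + F(23) = 45
Step 3: Merge (C+E)(34) + (J+F)(45) = 79
Read each symbol's code off the tree from the root (left child = 0, right child = 1).

Codes:
  J: 10 (length 2)
  E: 01 (length 2)
  F: 11 (length 2)
  C: 00 (length 2)
Average code length: 158/79 = 2.0000 bits/symbol


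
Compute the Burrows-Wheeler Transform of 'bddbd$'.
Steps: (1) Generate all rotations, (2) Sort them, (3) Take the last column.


Rotations (sorted):
  0: $bddbd -> last char: d
  1: bd$bdd -> last char: d
  2: bddbd$ -> last char: $
  3: d$bddb -> last char: b
  4: dbd$bd -> last char: d
  5: ddbd$b -> last char: b


BWT = dd$bdb


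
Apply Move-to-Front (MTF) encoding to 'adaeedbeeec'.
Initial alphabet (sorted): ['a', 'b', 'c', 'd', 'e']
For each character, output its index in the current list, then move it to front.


MTF encoding:
'a': index 0 in ['a', 'b', 'c', 'd', 'e'] -> ['a', 'b', 'c', 'd', 'e']
'd': index 3 in ['a', 'b', 'c', 'd', 'e'] -> ['d', 'a', 'b', 'c', 'e']
'a': index 1 in ['d', 'a', 'b', 'c', 'e'] -> ['a', 'd', 'b', 'c', 'e']
'e': index 4 in ['a', 'd', 'b', 'c', 'e'] -> ['e', 'a', 'd', 'b', 'c']
'e': index 0 in ['e', 'a', 'd', 'b', 'c'] -> ['e', 'a', 'd', 'b', 'c']
'd': index 2 in ['e', 'a', 'd', 'b', 'c'] -> ['d', 'e', 'a', 'b', 'c']
'b': index 3 in ['d', 'e', 'a', 'b', 'c'] -> ['b', 'd', 'e', 'a', 'c']
'e': index 2 in ['b', 'd', 'e', 'a', 'c'] -> ['e', 'b', 'd', 'a', 'c']
'e': index 0 in ['e', 'b', 'd', 'a', 'c'] -> ['e', 'b', 'd', 'a', 'c']
'e': index 0 in ['e', 'b', 'd', 'a', 'c'] -> ['e', 'b', 'd', 'a', 'c']
'c': index 4 in ['e', 'b', 'd', 'a', 'c'] -> ['c', 'e', 'b', 'd', 'a']


Output: [0, 3, 1, 4, 0, 2, 3, 2, 0, 0, 4]


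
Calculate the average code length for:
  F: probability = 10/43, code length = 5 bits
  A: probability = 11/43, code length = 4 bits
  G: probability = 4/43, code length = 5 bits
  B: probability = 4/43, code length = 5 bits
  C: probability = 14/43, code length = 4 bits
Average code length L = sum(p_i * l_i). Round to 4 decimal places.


Weighted contributions p_i * l_i:
  F: (10/43) * 5 = 50/43
  A: (11/43) * 4 = 44/43
  G: (4/43) * 5 = 20/43
  B: (4/43) * 5 = 20/43
  C: (14/43) * 4 = 56/43
Sum = (50 + 44 + 20 + 20 + 56)/43 = 190/43

L = 190/43 = 4.4186 bits/symbol


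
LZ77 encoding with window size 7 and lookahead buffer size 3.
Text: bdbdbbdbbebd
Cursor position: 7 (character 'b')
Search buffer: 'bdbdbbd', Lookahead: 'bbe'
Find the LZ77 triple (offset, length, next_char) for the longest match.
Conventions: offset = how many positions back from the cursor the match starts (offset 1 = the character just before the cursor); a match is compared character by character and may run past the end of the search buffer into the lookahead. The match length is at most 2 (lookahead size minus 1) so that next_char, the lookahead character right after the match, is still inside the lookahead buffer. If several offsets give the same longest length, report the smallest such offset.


Try each offset into the search buffer:
  offset=1 (pos 6, char 'd'): match length 0
  offset=2 (pos 5, char 'b'): match length 1
  offset=3 (pos 4, char 'b'): match length 2
  offset=4 (pos 3, char 'd'): match length 0
  offset=5 (pos 2, char 'b'): match length 1
  offset=6 (pos 1, char 'd'): match length 0
  offset=7 (pos 0, char 'b'): match length 1
Longest match has length 2 at offset 3.
next_char = character at position 7 + 2 = 9 -> 'e'

Best match: offset=3, length=2 (matching 'bb' starting at position 4)
LZ77 triple: (3, 2, 'e')


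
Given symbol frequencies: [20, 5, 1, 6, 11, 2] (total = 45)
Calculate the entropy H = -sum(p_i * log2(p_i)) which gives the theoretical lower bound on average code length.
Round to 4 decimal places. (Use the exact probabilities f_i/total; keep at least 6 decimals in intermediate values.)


Per-symbol terms -p_i * log2(p_i) with p_i = f_i/45:
  p = 20/45 = 0.444444: log2(p) = -1.169925, -p*log2(p) = 0.519967
  p = 5/45 = 0.111111: log2(p) = -3.169925, -p*log2(p) = 0.352214
  p = 1/45 = 0.022222: log2(p) = -5.491853, -p*log2(p) = 0.122041
  p = 6/45 = 0.133333: log2(p) = -2.906891, -p*log2(p) = 0.387585
  p = 11/45 = 0.244444: log2(p) = -2.032421, -p*log2(p) = 0.496814
  p = 2/45 = 0.044444: log2(p) = -4.491853, -p*log2(p) = 0.199638
H = 0.519967 + 0.352214 + 0.122041 + 0.387585 + 0.496814 + 0.199638 = 2.078259

H = 2.0783 bits/symbol


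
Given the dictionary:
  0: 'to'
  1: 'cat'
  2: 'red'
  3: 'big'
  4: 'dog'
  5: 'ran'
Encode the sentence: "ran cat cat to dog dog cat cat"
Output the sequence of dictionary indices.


Look up each word in the dictionary:
  'ran' -> 5
  'cat' -> 1
  'cat' -> 1
  'to' -> 0
  'dog' -> 4
  'dog' -> 4
  'cat' -> 1
  'cat' -> 1

Encoded: [5, 1, 1, 0, 4, 4, 1, 1]


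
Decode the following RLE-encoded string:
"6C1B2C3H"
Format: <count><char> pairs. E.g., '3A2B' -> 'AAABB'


Expanding each <count><char> pair:
  6C -> 'CCCCCC'
  1B -> 'B'
  2C -> 'CC'
  3H -> 'HHH'

Decoded = CCCCCCBCCHHH


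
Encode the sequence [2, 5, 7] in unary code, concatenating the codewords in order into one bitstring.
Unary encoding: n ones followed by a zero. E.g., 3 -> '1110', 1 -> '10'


Encode each number as n ones followed by a terminating 0:
  2 -> 110 (3 bits)
  5 -> 111110 (6 bits)
  7 -> 11111110 (8 bits)
Total length = 3 + 6 + 8 = 17 bits.

Unary([2, 5, 7]) = 11011111011111110 (17 bits)


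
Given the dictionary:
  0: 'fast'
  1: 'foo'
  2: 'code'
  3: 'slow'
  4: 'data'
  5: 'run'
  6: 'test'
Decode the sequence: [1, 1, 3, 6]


Look up each index in the dictionary:
  1 -> 'foo'
  1 -> 'foo'
  3 -> 'slow'
  6 -> 'test'

Decoded: "foo foo slow test"


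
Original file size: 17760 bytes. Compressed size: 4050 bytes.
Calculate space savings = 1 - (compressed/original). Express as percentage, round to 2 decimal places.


ratio = compressed/original = 4050/17760 = 0.228041
savings = 1 - ratio = 1 - 0.228041 = 0.771959
as a percentage: 0.771959 * 100 = 77.2%

Space savings = 1 - 4050/17760 = 77.2%


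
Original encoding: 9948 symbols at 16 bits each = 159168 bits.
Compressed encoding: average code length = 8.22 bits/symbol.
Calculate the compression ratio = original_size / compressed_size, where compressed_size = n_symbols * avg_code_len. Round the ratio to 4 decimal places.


original_size = n_symbols * orig_bits = 9948 * 16 = 159168 bits
compressed_size = n_symbols * avg_code_len = 9948 * 8.22 = 81772.56 bits
ratio = original_size / compressed_size = 159168 / 81772.56 = 1.9465

Compression ratio = 1.9465


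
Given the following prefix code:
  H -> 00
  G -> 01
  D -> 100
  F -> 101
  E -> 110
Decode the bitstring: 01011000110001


Decoding step by step:
Bits 01 -> G
Bits 01 -> G
Bits 100 -> D
Bits 01 -> G
Bits 100 -> D
Bits 01 -> G


Decoded message: GGDGDG


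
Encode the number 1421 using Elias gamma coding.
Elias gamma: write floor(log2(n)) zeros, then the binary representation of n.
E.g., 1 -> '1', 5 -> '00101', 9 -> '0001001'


num_bits = floor(log2(1421)) + 1 = 11
leading_zeros = num_bits - 1 = 10
binary(1421) = 10110001101

Elias gamma(1421) = '0000000000' + '10110001101' = 000000000010110001101 (21 bits)


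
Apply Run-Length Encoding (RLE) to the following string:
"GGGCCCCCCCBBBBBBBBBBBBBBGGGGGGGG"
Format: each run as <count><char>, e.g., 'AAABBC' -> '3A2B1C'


Scanning runs left to right:
  i=0: run of 'G' x 3 -> '3G'
  i=3: run of 'C' x 7 -> '7C'
  i=10: run of 'B' x 14 -> '14B'
  i=24: run of 'G' x 8 -> '8G'

RLE = 3G7C14B8G


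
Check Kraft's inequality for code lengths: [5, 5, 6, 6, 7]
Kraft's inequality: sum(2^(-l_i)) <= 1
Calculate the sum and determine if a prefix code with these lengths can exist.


Sum = 2^(-5) + 2^(-5) + 2^(-6) + 2^(-6) + 2^(-7)
    = 0.03125 + 0.03125 + 0.015625 + 0.015625 + 0.0078125
    = 13/128 = 0.1015625
Since 0.1015625 <= 1, Kraft's inequality IS satisfied.
A prefix code with these lengths CAN exist.

Kraft sum = 0.1015625. Satisfied.


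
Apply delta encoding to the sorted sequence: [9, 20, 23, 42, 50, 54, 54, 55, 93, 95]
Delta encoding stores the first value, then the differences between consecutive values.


First value: 9
Deltas:
  20 - 9 = 11
  23 - 20 = 3
  42 - 23 = 19
  50 - 42 = 8
  54 - 50 = 4
  54 - 54 = 0
  55 - 54 = 1
  93 - 55 = 38
  95 - 93 = 2


Delta encoded: [9, 11, 3, 19, 8, 4, 0, 1, 38, 2]


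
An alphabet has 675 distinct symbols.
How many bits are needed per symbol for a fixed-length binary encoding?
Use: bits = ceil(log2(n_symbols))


log2(675) = 9.3987
Bracket: 2^9 = 512 < 675 <= 2^10 = 1024
So ceil(log2(675)) = 10

bits = ceil(log2(675)) = ceil(9.3987) = 10 bits


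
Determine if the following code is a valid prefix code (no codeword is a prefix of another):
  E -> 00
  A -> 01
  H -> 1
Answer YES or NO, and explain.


Checking each pair (does one codeword prefix another?):
  E='00' vs A='01': no prefix
  E='00' vs H='1': no prefix
  A='01' vs E='00': no prefix
  A='01' vs H='1': no prefix
  H='1' vs E='00': no prefix
  H='1' vs A='01': no prefix
No violation found over all pairs.

YES -- this is a valid prefix code. No codeword is a prefix of any other codeword.


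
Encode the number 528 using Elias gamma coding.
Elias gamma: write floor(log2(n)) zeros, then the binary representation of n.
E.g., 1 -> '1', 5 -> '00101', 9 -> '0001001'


num_bits = floor(log2(528)) + 1 = 10
leading_zeros = num_bits - 1 = 9
binary(528) = 1000010000

Elias gamma(528) = '000000000' + '1000010000' = 0000000001000010000 (19 bits)


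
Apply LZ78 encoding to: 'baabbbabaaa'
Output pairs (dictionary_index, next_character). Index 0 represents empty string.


LZ78 encoding steps:
Dictionary: {0: ''}
Step 1: w='' (idx 0), next='b' -> output (0, 'b'), add 'b' as idx 1
Step 2: w='' (idx 0), next='a' -> output (0, 'a'), add 'a' as idx 2
Step 3: w='a' (idx 2), next='b' -> output (2, 'b'), add 'ab' as idx 3
Step 4: w='b' (idx 1), next='b' -> output (1, 'b'), add 'bb' as idx 4
Step 5: w='ab' (idx 3), next='a' -> output (3, 'a'), add 'aba' as idx 5
Step 6: w='a' (idx 2), next='a' -> output (2, 'a'), add 'aa' as idx 6


Encoded: [(0, 'b'), (0, 'a'), (2, 'b'), (1, 'b'), (3, 'a'), (2, 'a')]


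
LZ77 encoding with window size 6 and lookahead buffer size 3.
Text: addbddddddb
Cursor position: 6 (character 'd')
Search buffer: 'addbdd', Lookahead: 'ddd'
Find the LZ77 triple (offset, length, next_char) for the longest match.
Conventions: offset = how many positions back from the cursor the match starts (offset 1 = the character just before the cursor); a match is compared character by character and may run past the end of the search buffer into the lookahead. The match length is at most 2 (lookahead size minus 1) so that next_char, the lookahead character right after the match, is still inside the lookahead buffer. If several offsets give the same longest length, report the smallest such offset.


Try each offset into the search buffer:
  offset=1 (pos 5, char 'd'): match length 2
  offset=2 (pos 4, char 'd'): match length 2
  offset=3 (pos 3, char 'b'): match length 0
  offset=4 (pos 2, char 'd'): match length 1
  offset=5 (pos 1, char 'd'): match length 2
  offset=6 (pos 0, char 'a'): match length 0
Longest match has length 2, found at offsets 1, 2, 5; take the smallest, offset 1.
next_char = character at position 6 + 2 = 8 -> 'd'

Best match: offset=1, length=2 (matching 'dd' starting at position 5)
LZ77 triple: (1, 2, 'd')


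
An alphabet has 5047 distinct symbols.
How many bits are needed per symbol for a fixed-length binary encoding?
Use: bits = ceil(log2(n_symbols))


log2(5047) = 12.3012
Bracket: 2^12 = 4096 < 5047 <= 2^13 = 8192
So ceil(log2(5047)) = 13

bits = ceil(log2(5047)) = ceil(12.3012) = 13 bits


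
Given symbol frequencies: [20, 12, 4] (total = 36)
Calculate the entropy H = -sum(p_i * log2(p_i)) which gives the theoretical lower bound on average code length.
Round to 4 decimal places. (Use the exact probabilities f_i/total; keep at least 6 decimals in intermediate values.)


Per-symbol terms -p_i * log2(p_i) with p_i = f_i/36:
  p = 20/36 = 0.555556: log2(p) = -0.847997, -p*log2(p) = 0.471109
  p = 12/36 = 0.333333: log2(p) = -1.584963, -p*log2(p) = 0.528321
  p = 4/36 = 0.111111: log2(p) = -3.169925, -p*log2(p) = 0.352214
H = 0.471109 + 0.528321 + 0.352214 = 1.351644

H = 1.3516 bits/symbol


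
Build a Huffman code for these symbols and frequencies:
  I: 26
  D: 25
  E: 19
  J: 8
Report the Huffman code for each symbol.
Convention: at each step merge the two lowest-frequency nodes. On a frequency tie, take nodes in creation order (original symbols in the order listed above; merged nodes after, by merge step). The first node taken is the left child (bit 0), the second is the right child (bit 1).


Huffman tree construction:
Step 1: Merge J(8) + E(19) = 27
Step 2: Merge D(25) + I(26) = 51
Step 3: Merge (J+E)(27) + (D+I)(51) = 78
Read each symbol's code off the tree from the root (left child = 0, right child = 1).

Codes:
  I: 11 (length 2)
  D: 10 (length 2)
  E: 01 (length 2)
  J: 00 (length 2)
Average code length: 156/78 = 2.0000 bits/symbol


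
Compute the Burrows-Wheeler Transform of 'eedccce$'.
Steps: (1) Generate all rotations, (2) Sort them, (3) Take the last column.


Rotations (sorted):
  0: $eedccce -> last char: e
  1: ccce$eed -> last char: d
  2: cce$eedc -> last char: c
  3: ce$eedcc -> last char: c
  4: dccce$ee -> last char: e
  5: e$eedccc -> last char: c
  6: edccce$e -> last char: e
  7: eedccce$ -> last char: $


BWT = edccece$


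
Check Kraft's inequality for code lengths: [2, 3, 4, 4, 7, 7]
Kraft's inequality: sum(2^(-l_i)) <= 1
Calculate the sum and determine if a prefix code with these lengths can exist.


Sum = 2^(-2) + 2^(-3) + 2^(-4) + 2^(-4) + 2^(-7) + 2^(-7)
    = 0.25 + 0.125 + 0.0625 + 0.0625 + 0.0078125 + 0.0078125
    = 66/128 = 0.515625
Since 0.515625 <= 1, Kraft's inequality IS satisfied.
A prefix code with these lengths CAN exist.

Kraft sum = 0.515625. Satisfied.


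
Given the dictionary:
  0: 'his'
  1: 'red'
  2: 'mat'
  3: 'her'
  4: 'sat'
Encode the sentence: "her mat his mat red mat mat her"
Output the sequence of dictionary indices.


Look up each word in the dictionary:
  'her' -> 3
  'mat' -> 2
  'his' -> 0
  'mat' -> 2
  'red' -> 1
  'mat' -> 2
  'mat' -> 2
  'her' -> 3

Encoded: [3, 2, 0, 2, 1, 2, 2, 3]


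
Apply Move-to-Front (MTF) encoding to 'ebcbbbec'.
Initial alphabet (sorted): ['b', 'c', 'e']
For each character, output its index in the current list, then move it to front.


MTF encoding:
'e': index 2 in ['b', 'c', 'e'] -> ['e', 'b', 'c']
'b': index 1 in ['e', 'b', 'c'] -> ['b', 'e', 'c']
'c': index 2 in ['b', 'e', 'c'] -> ['c', 'b', 'e']
'b': index 1 in ['c', 'b', 'e'] -> ['b', 'c', 'e']
'b': index 0 in ['b', 'c', 'e'] -> ['b', 'c', 'e']
'b': index 0 in ['b', 'c', 'e'] -> ['b', 'c', 'e']
'e': index 2 in ['b', 'c', 'e'] -> ['e', 'b', 'c']
'c': index 2 in ['e', 'b', 'c'] -> ['c', 'e', 'b']


Output: [2, 1, 2, 1, 0, 0, 2, 2]


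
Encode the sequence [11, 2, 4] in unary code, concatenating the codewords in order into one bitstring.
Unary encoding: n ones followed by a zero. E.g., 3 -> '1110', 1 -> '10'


Encode each number as n ones followed by a terminating 0:
  11 -> 111111111110 (12 bits)
  2 -> 110 (3 bits)
  4 -> 11110 (5 bits)
Total length = 12 + 3 + 5 = 20 bits.

Unary([11, 2, 4]) = 11111111111011011110 (20 bits)


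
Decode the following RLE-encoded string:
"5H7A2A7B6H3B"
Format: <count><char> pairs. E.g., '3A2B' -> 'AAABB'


Expanding each <count><char> pair:
  5H -> 'HHHHH'
  7A -> 'AAAAAAA'
  2A -> 'AA'
  7B -> 'BBBBBBB'
  6H -> 'HHHHHH'
  3B -> 'BBB'

Decoded = HHHHHAAAAAAAAABBBBBBBHHHHHHBBB


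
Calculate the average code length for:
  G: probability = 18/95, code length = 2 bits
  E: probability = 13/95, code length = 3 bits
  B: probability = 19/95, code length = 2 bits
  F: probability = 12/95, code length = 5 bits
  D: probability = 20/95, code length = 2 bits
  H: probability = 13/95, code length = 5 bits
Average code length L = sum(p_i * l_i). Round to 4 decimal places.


Weighted contributions p_i * l_i:
  G: (18/95) * 2 = 36/95
  E: (13/95) * 3 = 39/95
  B: (19/95) * 2 = 38/95
  F: (12/95) * 5 = 60/95
  D: (20/95) * 2 = 40/95
  H: (13/95) * 5 = 65/95
Sum = (36 + 39 + 38 + 60 + 40 + 65)/95 = 278/95

L = 278/95 = 2.9263 bits/symbol


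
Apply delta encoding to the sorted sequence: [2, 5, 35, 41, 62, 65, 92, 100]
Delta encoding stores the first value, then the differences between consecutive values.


First value: 2
Deltas:
  5 - 2 = 3
  35 - 5 = 30
  41 - 35 = 6
  62 - 41 = 21
  65 - 62 = 3
  92 - 65 = 27
  100 - 92 = 8


Delta encoded: [2, 3, 30, 6, 21, 3, 27, 8]


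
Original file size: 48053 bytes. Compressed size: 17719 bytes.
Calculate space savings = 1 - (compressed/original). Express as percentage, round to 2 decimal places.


ratio = compressed/original = 17719/48053 = 0.368739
savings = 1 - ratio = 1 - 0.368739 = 0.631261
as a percentage: 0.631261 * 100 = 63.13%

Space savings = 1 - 17719/48053 = 63.13%


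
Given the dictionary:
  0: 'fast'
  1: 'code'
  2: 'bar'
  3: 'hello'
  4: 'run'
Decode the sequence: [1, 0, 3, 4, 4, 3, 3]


Look up each index in the dictionary:
  1 -> 'code'
  0 -> 'fast'
  3 -> 'hello'
  4 -> 'run'
  4 -> 'run'
  3 -> 'hello'
  3 -> 'hello'

Decoded: "code fast hello run run hello hello"


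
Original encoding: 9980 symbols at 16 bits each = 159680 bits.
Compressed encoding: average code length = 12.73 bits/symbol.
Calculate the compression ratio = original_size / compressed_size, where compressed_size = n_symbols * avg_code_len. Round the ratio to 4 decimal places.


original_size = n_symbols * orig_bits = 9980 * 16 = 159680 bits
compressed_size = n_symbols * avg_code_len = 9980 * 12.73 = 127045.4 bits
ratio = original_size / compressed_size = 159680 / 127045.4 = 1.2569

Compression ratio = 1.2569


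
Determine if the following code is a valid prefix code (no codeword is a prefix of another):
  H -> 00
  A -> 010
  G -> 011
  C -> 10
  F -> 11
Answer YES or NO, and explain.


Checking each pair (does one codeword prefix another?):
  H='00' vs A='010': no prefix
  H='00' vs G='011': no prefix
  H='00' vs C='10': no prefix
  H='00' vs F='11': no prefix
  A='010' vs H='00': no prefix
  A='010' vs G='011': no prefix
  A='010' vs C='10': no prefix
  A='010' vs F='11': no prefix
  G='011' vs H='00': no prefix
  G='011' vs A='010': no prefix
  G='011' vs C='10': no prefix
  G='011' vs F='11': no prefix
  C='10' vs H='00': no prefix
  C='10' vs A='010': no prefix
  C='10' vs G='011': no prefix
  C='10' vs F='11': no prefix
  F='11' vs H='00': no prefix
  F='11' vs A='010': no prefix
  F='11' vs G='011': no prefix
  F='11' vs C='10': no prefix
No violation found over all pairs.

YES -- this is a valid prefix code. No codeword is a prefix of any other codeword.


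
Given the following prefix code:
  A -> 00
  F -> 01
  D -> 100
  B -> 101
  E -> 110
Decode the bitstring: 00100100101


Decoding step by step:
Bits 00 -> A
Bits 100 -> D
Bits 100 -> D
Bits 101 -> B


Decoded message: ADDB


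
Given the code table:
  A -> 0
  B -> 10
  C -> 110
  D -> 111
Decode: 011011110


Decoding:
0 -> A
110 -> C
111 -> D
10 -> B


Result: ACDB


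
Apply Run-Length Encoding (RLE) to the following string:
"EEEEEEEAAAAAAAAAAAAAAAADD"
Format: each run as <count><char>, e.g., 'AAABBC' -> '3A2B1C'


Scanning runs left to right:
  i=0: run of 'E' x 7 -> '7E'
  i=7: run of 'A' x 16 -> '16A'
  i=23: run of 'D' x 2 -> '2D'

RLE = 7E16A2D


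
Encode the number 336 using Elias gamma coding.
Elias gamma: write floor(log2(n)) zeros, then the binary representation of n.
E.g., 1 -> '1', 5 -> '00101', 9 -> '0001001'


num_bits = floor(log2(336)) + 1 = 9
leading_zeros = num_bits - 1 = 8
binary(336) = 101010000

Elias gamma(336) = '00000000' + '101010000' = 00000000101010000 (17 bits)


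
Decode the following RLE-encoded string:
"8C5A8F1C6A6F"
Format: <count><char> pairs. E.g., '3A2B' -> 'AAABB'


Expanding each <count><char> pair:
  8C -> 'CCCCCCCC'
  5A -> 'AAAAA'
  8F -> 'FFFFFFFF'
  1C -> 'C'
  6A -> 'AAAAAA'
  6F -> 'FFFFFF'

Decoded = CCCCCCCCAAAAAFFFFFFFFCAAAAAAFFFFFF


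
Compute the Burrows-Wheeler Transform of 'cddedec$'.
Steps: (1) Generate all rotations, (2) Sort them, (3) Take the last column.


Rotations (sorted):
  0: $cddedec -> last char: c
  1: c$cddede -> last char: e
  2: cddedec$ -> last char: $
  3: ddedec$c -> last char: c
  4: dec$cdde -> last char: e
  5: dedec$cd -> last char: d
  6: ec$cdded -> last char: d
  7: edec$cdd -> last char: d


BWT = ce$ceddd


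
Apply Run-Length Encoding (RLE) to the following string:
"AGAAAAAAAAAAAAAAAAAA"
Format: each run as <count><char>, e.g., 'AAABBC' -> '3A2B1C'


Scanning runs left to right:
  i=0: run of 'A' x 1 -> '1A'
  i=1: run of 'G' x 1 -> '1G'
  i=2: run of 'A' x 18 -> '18A'

RLE = 1A1G18A


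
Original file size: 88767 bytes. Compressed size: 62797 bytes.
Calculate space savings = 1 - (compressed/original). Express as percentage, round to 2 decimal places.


ratio = compressed/original = 62797/88767 = 0.707436
savings = 1 - ratio = 1 - 0.707436 = 0.292564
as a percentage: 0.292564 * 100 = 29.26%

Space savings = 1 - 62797/88767 = 29.26%


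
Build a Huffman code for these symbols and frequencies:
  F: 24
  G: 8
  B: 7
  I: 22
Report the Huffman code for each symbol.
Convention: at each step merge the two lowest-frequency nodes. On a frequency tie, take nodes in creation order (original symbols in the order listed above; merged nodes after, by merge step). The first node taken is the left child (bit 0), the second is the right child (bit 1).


Huffman tree construction:
Step 1: Merge B(7) + G(8) = 15
Step 2: Merge (B+G)(15) + I(22) = 37
Step 3: Merge F(24) + ((B+G)+I)(37) = 61
Read each symbol's code off the tree from the root (left child = 0, right child = 1).

Codes:
  F: 0 (length 1)
  G: 101 (length 3)
  B: 100 (length 3)
  I: 11 (length 2)
Average code length: 113/61 = 1.8525 bits/symbol


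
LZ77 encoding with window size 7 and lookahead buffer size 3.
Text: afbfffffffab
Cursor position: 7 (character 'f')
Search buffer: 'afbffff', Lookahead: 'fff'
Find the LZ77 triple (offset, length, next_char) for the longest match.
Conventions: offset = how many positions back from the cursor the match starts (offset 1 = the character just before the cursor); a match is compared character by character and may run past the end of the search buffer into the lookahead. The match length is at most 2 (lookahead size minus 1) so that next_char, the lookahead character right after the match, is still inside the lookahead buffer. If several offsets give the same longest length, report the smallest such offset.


Try each offset into the search buffer:
  offset=1 (pos 6, char 'f'): match length 2
  offset=2 (pos 5, char 'f'): match length 2
  offset=3 (pos 4, char 'f'): match length 2
  offset=4 (pos 3, char 'f'): match length 2
  offset=5 (pos 2, char 'b'): match length 0
  offset=6 (pos 1, char 'f'): match length 1
  offset=7 (pos 0, char 'a'): match length 0
Longest match has length 2, found at offsets 1, 2, 3, 4; take the smallest, offset 1.
next_char = character at position 7 + 2 = 9 -> 'f'

Best match: offset=1, length=2 (matching 'ff' starting at position 6)
LZ77 triple: (1, 2, 'f')


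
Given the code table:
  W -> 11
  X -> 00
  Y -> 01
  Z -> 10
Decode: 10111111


Decoding:
10 -> Z
11 -> W
11 -> W
11 -> W


Result: ZWWW


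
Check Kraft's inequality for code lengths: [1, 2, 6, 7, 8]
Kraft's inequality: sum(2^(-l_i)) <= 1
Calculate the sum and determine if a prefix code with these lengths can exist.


Sum = 2^(-1) + 2^(-2) + 2^(-6) + 2^(-7) + 2^(-8)
    = 0.5 + 0.25 + 0.015625 + 0.0078125 + 0.00390625
    = 199/256 = 0.77734375
Since 0.77734375 <= 1, Kraft's inequality IS satisfied.
A prefix code with these lengths CAN exist.

Kraft sum = 0.77734375. Satisfied.


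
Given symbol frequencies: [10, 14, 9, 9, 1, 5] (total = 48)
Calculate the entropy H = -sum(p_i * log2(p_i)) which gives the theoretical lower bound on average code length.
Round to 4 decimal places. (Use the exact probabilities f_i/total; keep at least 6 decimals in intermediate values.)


Per-symbol terms -p_i * log2(p_i) with p_i = f_i/48:
  p = 10/48 = 0.208333: log2(p) = -2.263034, -p*log2(p) = 0.471466
  p = 14/48 = 0.291667: log2(p) = -1.777608, -p*log2(p) = 0.518469
  p = 9/48 = 0.187500: log2(p) = -2.415037, -p*log2(p) = 0.452820
  p = 9/48 = 0.187500: log2(p) = -2.415037, -p*log2(p) = 0.452820
  p = 1/48 = 0.020833: log2(p) = -5.584963, -p*log2(p) = 0.116353
  p = 5/48 = 0.104167: log2(p) = -3.263034, -p*log2(p) = 0.339899
H = 0.471466 + 0.518469 + 0.452820 + 0.452820 + 0.116353 + 0.339899 = 2.351827

H = 2.3518 bits/symbol


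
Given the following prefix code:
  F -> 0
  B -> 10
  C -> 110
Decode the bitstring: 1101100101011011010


Decoding step by step:
Bits 110 -> C
Bits 110 -> C
Bits 0 -> F
Bits 10 -> B
Bits 10 -> B
Bits 110 -> C
Bits 110 -> C
Bits 10 -> B


Decoded message: CCFBBCCB


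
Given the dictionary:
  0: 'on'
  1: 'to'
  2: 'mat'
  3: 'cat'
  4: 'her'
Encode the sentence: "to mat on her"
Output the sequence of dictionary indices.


Look up each word in the dictionary:
  'to' -> 1
  'mat' -> 2
  'on' -> 0
  'her' -> 4

Encoded: [1, 2, 0, 4]


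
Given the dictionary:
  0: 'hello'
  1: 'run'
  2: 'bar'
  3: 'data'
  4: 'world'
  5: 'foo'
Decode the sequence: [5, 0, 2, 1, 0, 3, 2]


Look up each index in the dictionary:
  5 -> 'foo'
  0 -> 'hello'
  2 -> 'bar'
  1 -> 'run'
  0 -> 'hello'
  3 -> 'data'
  2 -> 'bar'

Decoded: "foo hello bar run hello data bar"


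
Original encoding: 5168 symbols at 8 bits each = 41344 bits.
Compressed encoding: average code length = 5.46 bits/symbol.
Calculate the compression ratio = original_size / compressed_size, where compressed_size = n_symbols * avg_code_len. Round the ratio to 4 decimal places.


original_size = n_symbols * orig_bits = 5168 * 8 = 41344 bits
compressed_size = n_symbols * avg_code_len = 5168 * 5.46 = 28217.28 bits
ratio = original_size / compressed_size = 41344 / 28217.28 = 1.4652

Compression ratio = 1.4652


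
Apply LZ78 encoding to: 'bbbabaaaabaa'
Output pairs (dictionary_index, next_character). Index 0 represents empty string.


LZ78 encoding steps:
Dictionary: {0: ''}
Step 1: w='' (idx 0), next='b' -> output (0, 'b'), add 'b' as idx 1
Step 2: w='b' (idx 1), next='b' -> output (1, 'b'), add 'bb' as idx 2
Step 3: w='' (idx 0), next='a' -> output (0, 'a'), add 'a' as idx 3
Step 4: w='b' (idx 1), next='a' -> output (1, 'a'), add 'ba' as idx 4
Step 5: w='a' (idx 3), next='a' -> output (3, 'a'), add 'aa' as idx 5
Step 6: w='a' (idx 3), next='b' -> output (3, 'b'), add 'ab' as idx 6
Step 7: w='aa' (idx 5), end of input -> output (5, '')


Encoded: [(0, 'b'), (1, 'b'), (0, 'a'), (1, 'a'), (3, 'a'), (3, 'b'), (5, '')]


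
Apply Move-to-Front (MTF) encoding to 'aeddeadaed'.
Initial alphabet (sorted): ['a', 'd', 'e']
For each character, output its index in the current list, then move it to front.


MTF encoding:
'a': index 0 in ['a', 'd', 'e'] -> ['a', 'd', 'e']
'e': index 2 in ['a', 'd', 'e'] -> ['e', 'a', 'd']
'd': index 2 in ['e', 'a', 'd'] -> ['d', 'e', 'a']
'd': index 0 in ['d', 'e', 'a'] -> ['d', 'e', 'a']
'e': index 1 in ['d', 'e', 'a'] -> ['e', 'd', 'a']
'a': index 2 in ['e', 'd', 'a'] -> ['a', 'e', 'd']
'd': index 2 in ['a', 'e', 'd'] -> ['d', 'a', 'e']
'a': index 1 in ['d', 'a', 'e'] -> ['a', 'd', 'e']
'e': index 2 in ['a', 'd', 'e'] -> ['e', 'a', 'd']
'd': index 2 in ['e', 'a', 'd'] -> ['d', 'e', 'a']


Output: [0, 2, 2, 0, 1, 2, 2, 1, 2, 2]


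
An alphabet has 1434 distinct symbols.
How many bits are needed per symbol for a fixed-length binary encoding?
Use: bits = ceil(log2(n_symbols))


log2(1434) = 10.4858
Bracket: 2^10 = 1024 < 1434 <= 2^11 = 2048
So ceil(log2(1434)) = 11

bits = ceil(log2(1434)) = ceil(10.4858) = 11 bits


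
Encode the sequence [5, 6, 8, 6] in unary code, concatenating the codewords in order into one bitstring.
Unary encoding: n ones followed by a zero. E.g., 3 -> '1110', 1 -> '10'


Encode each number as n ones followed by a terminating 0:
  5 -> 111110 (6 bits)
  6 -> 1111110 (7 bits)
  8 -> 111111110 (9 bits)
  6 -> 1111110 (7 bits)
Total length = 6 + 7 + 9 + 7 = 29 bits.

Unary([5, 6, 8, 6]) = 11111011111101111111101111110 (29 bits)


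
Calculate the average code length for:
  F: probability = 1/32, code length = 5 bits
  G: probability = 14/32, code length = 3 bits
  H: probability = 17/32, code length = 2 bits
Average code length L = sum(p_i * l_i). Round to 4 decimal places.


Weighted contributions p_i * l_i:
  F: (1/32) * 5 = 5/32
  G: (14/32) * 3 = 42/32
  H: (17/32) * 2 = 34/32
Sum = (5 + 42 + 34)/32 = 81/32

L = 81/32 = 2.5313 bits/symbol


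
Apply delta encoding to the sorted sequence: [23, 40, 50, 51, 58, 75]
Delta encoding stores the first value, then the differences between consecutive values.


First value: 23
Deltas:
  40 - 23 = 17
  50 - 40 = 10
  51 - 50 = 1
  58 - 51 = 7
  75 - 58 = 17


Delta encoded: [23, 17, 10, 1, 7, 17]


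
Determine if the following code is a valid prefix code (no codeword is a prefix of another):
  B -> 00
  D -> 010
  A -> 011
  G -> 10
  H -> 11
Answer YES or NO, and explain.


Checking each pair (does one codeword prefix another?):
  B='00' vs D='010': no prefix
  B='00' vs A='011': no prefix
  B='00' vs G='10': no prefix
  B='00' vs H='11': no prefix
  D='010' vs B='00': no prefix
  D='010' vs A='011': no prefix
  D='010' vs G='10': no prefix
  D='010' vs H='11': no prefix
  A='011' vs B='00': no prefix
  A='011' vs D='010': no prefix
  A='011' vs G='10': no prefix
  A='011' vs H='11': no prefix
  G='10' vs B='00': no prefix
  G='10' vs D='010': no prefix
  G='10' vs A='011': no prefix
  G='10' vs H='11': no prefix
  H='11' vs B='00': no prefix
  H='11' vs D='010': no prefix
  H='11' vs A='011': no prefix
  H='11' vs G='10': no prefix
No violation found over all pairs.

YES -- this is a valid prefix code. No codeword is a prefix of any other codeword.


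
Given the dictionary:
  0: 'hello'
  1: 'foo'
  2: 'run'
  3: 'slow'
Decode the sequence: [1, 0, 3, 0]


Look up each index in the dictionary:
  1 -> 'foo'
  0 -> 'hello'
  3 -> 'slow'
  0 -> 'hello'

Decoded: "foo hello slow hello"


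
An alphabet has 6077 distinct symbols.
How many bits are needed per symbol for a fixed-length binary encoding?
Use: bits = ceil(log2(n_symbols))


log2(6077) = 12.5691
Bracket: 2^12 = 4096 < 6077 <= 2^13 = 8192
So ceil(log2(6077)) = 13

bits = ceil(log2(6077)) = ceil(12.5691) = 13 bits


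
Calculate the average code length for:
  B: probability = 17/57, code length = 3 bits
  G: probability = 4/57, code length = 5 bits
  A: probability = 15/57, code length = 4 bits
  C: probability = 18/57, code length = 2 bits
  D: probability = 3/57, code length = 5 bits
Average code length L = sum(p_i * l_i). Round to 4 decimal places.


Weighted contributions p_i * l_i:
  B: (17/57) * 3 = 51/57
  G: (4/57) * 5 = 20/57
  A: (15/57) * 4 = 60/57
  C: (18/57) * 2 = 36/57
  D: (3/57) * 5 = 15/57
Sum = (51 + 20 + 60 + 36 + 15)/57 = 182/57

L = 182/57 = 3.1930 bits/symbol


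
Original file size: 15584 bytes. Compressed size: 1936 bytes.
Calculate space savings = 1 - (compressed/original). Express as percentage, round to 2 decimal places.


ratio = compressed/original = 1936/15584 = 0.12423
savings = 1 - ratio = 1 - 0.12423 = 0.87577
as a percentage: 0.87577 * 100 = 87.58%

Space savings = 1 - 1936/15584 = 87.58%


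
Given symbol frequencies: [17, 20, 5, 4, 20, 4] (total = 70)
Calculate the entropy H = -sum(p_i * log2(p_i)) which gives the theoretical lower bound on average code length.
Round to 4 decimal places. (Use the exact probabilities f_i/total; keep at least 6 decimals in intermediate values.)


Per-symbol terms -p_i * log2(p_i) with p_i = f_i/70:
  p = 17/70 = 0.242857: log2(p) = -2.041820, -p*log2(p) = 0.495871
  p = 20/70 = 0.285714: log2(p) = -1.807355, -p*log2(p) = 0.516387
  p = 5/70 = 0.071429: log2(p) = -3.807355, -p*log2(p) = 0.271954
  p = 4/70 = 0.057143: log2(p) = -4.129283, -p*log2(p) = 0.235959
  p = 20/70 = 0.285714: log2(p) = -1.807355, -p*log2(p) = 0.516387
  p = 4/70 = 0.057143: log2(p) = -4.129283, -p*log2(p) = 0.235959
H = 0.495871 + 0.516387 + 0.271954 + 0.235959 + 0.516387 + 0.235959 = 2.272517

H = 2.2725 bits/symbol


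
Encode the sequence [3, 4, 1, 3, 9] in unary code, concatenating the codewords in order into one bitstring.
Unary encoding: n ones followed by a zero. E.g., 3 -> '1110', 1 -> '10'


Encode each number as n ones followed by a terminating 0:
  3 -> 1110 (4 bits)
  4 -> 11110 (5 bits)
  1 -> 10 (2 bits)
  3 -> 1110 (4 bits)
  9 -> 1111111110 (10 bits)
Total length = 4 + 5 + 2 + 4 + 10 = 25 bits.

Unary([3, 4, 1, 3, 9]) = 1110111101011101111111110 (25 bits)


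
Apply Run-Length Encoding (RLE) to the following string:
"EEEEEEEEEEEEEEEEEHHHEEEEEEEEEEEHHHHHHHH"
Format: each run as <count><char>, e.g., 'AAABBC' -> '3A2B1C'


Scanning runs left to right:
  i=0: run of 'E' x 17 -> '17E'
  i=17: run of 'H' x 3 -> '3H'
  i=20: run of 'E' x 11 -> '11E'
  i=31: run of 'H' x 8 -> '8H'

RLE = 17E3H11E8H


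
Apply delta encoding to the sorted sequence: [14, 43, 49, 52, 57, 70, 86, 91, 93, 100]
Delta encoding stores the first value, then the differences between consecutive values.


First value: 14
Deltas:
  43 - 14 = 29
  49 - 43 = 6
  52 - 49 = 3
  57 - 52 = 5
  70 - 57 = 13
  86 - 70 = 16
  91 - 86 = 5
  93 - 91 = 2
  100 - 93 = 7


Delta encoded: [14, 29, 6, 3, 5, 13, 16, 5, 2, 7]


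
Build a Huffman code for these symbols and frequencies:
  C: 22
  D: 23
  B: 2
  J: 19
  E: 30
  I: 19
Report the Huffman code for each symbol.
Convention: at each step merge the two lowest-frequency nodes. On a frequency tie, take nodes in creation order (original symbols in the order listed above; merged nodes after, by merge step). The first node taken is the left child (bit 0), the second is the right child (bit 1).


Huffman tree construction:
Step 1: Merge B(2) + J(19) = 21
Step 2: Merge I(19) + (B+J)(21) = 40
Step 3: Merge C(22) + D(23) = 45
Step 4: Merge E(30) + (I+(B+J))(40) = 70
Step 5: Merge (C+D)(45) + (E+(I+(B+J)))(70) = 115
Read each symbol's code off the tree from the root (left child = 0, right child = 1).

Codes:
  C: 00 (length 2)
  D: 01 (length 2)
  B: 1110 (length 4)
  J: 1111 (length 4)
  E: 10 (length 2)
  I: 110 (length 3)
Average code length: 291/115 = 2.5304 bits/symbol


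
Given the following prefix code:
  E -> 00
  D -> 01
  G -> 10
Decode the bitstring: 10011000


Decoding step by step:
Bits 10 -> G
Bits 01 -> D
Bits 10 -> G
Bits 00 -> E


Decoded message: GDGE


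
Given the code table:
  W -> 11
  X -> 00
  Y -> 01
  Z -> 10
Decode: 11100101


Decoding:
11 -> W
10 -> Z
01 -> Y
01 -> Y


Result: WZYY


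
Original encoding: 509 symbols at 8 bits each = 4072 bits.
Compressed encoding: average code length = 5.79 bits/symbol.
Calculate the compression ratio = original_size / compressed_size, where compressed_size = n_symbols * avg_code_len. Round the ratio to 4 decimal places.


original_size = n_symbols * orig_bits = 509 * 8 = 4072 bits
compressed_size = n_symbols * avg_code_len = 509 * 5.79 = 2947.11 bits
ratio = original_size / compressed_size = 4072 / 2947.11 = 1.3817

Compression ratio = 1.3817


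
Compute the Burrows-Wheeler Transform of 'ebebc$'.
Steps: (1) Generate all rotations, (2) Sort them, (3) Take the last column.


Rotations (sorted):
  0: $ebebc -> last char: c
  1: bc$ebe -> last char: e
  2: bebc$e -> last char: e
  3: c$ebeb -> last char: b
  4: ebc$eb -> last char: b
  5: ebebc$ -> last char: $


BWT = ceebb$


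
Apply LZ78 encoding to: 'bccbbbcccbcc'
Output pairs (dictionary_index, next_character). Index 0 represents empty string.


LZ78 encoding steps:
Dictionary: {0: ''}
Step 1: w='' (idx 0), next='b' -> output (0, 'b'), add 'b' as idx 1
Step 2: w='' (idx 0), next='c' -> output (0, 'c'), add 'c' as idx 2
Step 3: w='c' (idx 2), next='b' -> output (2, 'b'), add 'cb' as idx 3
Step 4: w='b' (idx 1), next='b' -> output (1, 'b'), add 'bb' as idx 4
Step 5: w='c' (idx 2), next='c' -> output (2, 'c'), add 'cc' as idx 5
Step 6: w='cb' (idx 3), next='c' -> output (3, 'c'), add 'cbc' as idx 6
Step 7: w='c' (idx 2), end of input -> output (2, '')


Encoded: [(0, 'b'), (0, 'c'), (2, 'b'), (1, 'b'), (2, 'c'), (3, 'c'), (2, '')]


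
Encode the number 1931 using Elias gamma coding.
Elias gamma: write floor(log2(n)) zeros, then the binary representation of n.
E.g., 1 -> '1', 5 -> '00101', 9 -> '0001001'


num_bits = floor(log2(1931)) + 1 = 11
leading_zeros = num_bits - 1 = 10
binary(1931) = 11110001011

Elias gamma(1931) = '0000000000' + '11110001011' = 000000000011110001011 (21 bits)


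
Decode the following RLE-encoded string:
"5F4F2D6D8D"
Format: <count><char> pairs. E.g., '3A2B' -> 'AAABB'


Expanding each <count><char> pair:
  5F -> 'FFFFF'
  4F -> 'FFFF'
  2D -> 'DD'
  6D -> 'DDDDDD'
  8D -> 'DDDDDDDD'

Decoded = FFFFFFFFFDDDDDDDDDDDDDDDD


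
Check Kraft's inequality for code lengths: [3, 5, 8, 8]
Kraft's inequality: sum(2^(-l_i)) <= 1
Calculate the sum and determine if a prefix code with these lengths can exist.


Sum = 2^(-3) + 2^(-5) + 2^(-8) + 2^(-8)
    = 0.125 + 0.03125 + 0.00390625 + 0.00390625
    = 42/256 = 0.1640625
Since 0.1640625 <= 1, Kraft's inequality IS satisfied.
A prefix code with these lengths CAN exist.

Kraft sum = 0.1640625. Satisfied.


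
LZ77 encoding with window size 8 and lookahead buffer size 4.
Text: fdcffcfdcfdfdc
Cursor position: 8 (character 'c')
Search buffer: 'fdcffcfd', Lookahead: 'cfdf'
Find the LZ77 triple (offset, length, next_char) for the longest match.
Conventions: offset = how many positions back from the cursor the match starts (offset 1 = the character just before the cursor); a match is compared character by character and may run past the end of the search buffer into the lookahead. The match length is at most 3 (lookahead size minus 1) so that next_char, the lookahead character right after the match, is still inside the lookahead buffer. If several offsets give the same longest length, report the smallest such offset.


Try each offset into the search buffer:
  offset=1 (pos 7, char 'd'): match length 0
  offset=2 (pos 6, char 'f'): match length 0
  offset=3 (pos 5, char 'c'): match length 3
  offset=4 (pos 4, char 'f'): match length 0
  offset=5 (pos 3, char 'f'): match length 0
  offset=6 (pos 2, char 'c'): match length 2
  offset=7 (pos 1, char 'd'): match length 0
  offset=8 (pos 0, char 'f'): match length 0
Longest match has length 3 at offset 3.
next_char = character at position 8 + 3 = 11 -> 'f'

Best match: offset=3, length=3 (matching 'cfd' starting at position 5)
LZ77 triple: (3, 3, 'f')


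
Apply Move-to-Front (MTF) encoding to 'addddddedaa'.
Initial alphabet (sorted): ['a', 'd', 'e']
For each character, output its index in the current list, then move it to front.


MTF encoding:
'a': index 0 in ['a', 'd', 'e'] -> ['a', 'd', 'e']
'd': index 1 in ['a', 'd', 'e'] -> ['d', 'a', 'e']
'd': index 0 in ['d', 'a', 'e'] -> ['d', 'a', 'e']
'd': index 0 in ['d', 'a', 'e'] -> ['d', 'a', 'e']
'd': index 0 in ['d', 'a', 'e'] -> ['d', 'a', 'e']
'd': index 0 in ['d', 'a', 'e'] -> ['d', 'a', 'e']
'd': index 0 in ['d', 'a', 'e'] -> ['d', 'a', 'e']
'e': index 2 in ['d', 'a', 'e'] -> ['e', 'd', 'a']
'd': index 1 in ['e', 'd', 'a'] -> ['d', 'e', 'a']
'a': index 2 in ['d', 'e', 'a'] -> ['a', 'd', 'e']
'a': index 0 in ['a', 'd', 'e'] -> ['a', 'd', 'e']


Output: [0, 1, 0, 0, 0, 0, 0, 2, 1, 2, 0]
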